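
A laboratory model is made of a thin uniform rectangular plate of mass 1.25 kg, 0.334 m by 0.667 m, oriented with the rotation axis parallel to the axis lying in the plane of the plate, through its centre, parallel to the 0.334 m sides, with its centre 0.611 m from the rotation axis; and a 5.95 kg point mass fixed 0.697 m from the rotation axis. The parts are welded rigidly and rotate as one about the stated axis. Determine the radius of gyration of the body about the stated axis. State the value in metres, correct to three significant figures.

Rectangular plate: I_cm = (1/12)Mb² = (1/12)(1.25)(0.667)² = 0.046343 kg·m²; centre at d = 0.611 m, so the parallel axis theorem gives I = 0.046343 + (1.25)(0.611)² = 0.51299 kg·m².
Point mass: I_cm = 0; centre at d = 0.697 m, so the parallel axis theorem gives I = 0 + (5.95)(0.697)² = 2.8906 kg·m².
Total I = 3.4036 kg·m²; total mass M = 7.2 kg.
k = √(I/M) = √(3.4036/7.2) = 0.68754 m.

0.688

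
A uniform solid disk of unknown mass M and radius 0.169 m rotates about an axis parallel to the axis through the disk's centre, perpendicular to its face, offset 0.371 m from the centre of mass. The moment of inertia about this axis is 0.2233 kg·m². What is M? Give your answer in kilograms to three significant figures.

1.47

I = I_cm + Md² = (1/2)MR² + Md² = M·[0.5·(0.169)² + (0.371)²] = M·0.15192.
So M = 0.2233 / 0.15192 = 1.4698 kg.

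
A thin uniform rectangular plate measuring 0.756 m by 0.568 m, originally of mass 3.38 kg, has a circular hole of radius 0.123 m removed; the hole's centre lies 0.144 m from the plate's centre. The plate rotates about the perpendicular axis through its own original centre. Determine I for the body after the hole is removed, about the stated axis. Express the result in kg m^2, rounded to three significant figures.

Unpierced body about its centre: I₀ = (1/12)M(a²+b²) = (1/12)(3.38)[(0.756)² + (0.568)²] = 0.25186 kg m^2.
The removed disk has mass m = M·πr²/(ab) = (3.38)·π(0.123)²/(0.756·0.568) = 0.37412 kg (same uniform areal density).
Its moment of inertia about the rotation axis (parallel-axis theorem): I_hole = (1/2)mr² + md² = (1/2)(0.37412)(0.123)² + (0.37412)(0.144)² = 0.010588 kg m^2.
Treating the hole as negative mass, I = I₀ − I_hole = 0.25186 − 0.010588 = 0.24127 kg m^2.

0.241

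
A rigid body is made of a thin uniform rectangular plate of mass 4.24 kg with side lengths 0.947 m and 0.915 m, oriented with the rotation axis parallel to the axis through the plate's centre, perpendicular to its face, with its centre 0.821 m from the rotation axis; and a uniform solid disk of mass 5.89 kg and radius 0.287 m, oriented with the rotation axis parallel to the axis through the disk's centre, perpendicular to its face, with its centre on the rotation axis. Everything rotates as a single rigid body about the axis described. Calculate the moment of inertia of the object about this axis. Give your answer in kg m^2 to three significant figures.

Rectangular plate: I_cm = (1/12)M(a²+b²) = (1/12)(4.24)[(0.947)² + (0.915)²] = 0.61269 kg m^2; centre at d = 0.821 m, so I = I_cm + Md² gives I = 0.61269 + (4.24)(0.821)² = 3.4706 kg m^2.
Solid disk: I_cm = (1/2)MR² = (1/2)(5.89)(0.287)² = 0.24258 kg m^2; axis through the centre, so I = 0.24258 kg m^2.
Total I = 3.4706 + 0.24258 = 3.7132 kg m^2.

3.71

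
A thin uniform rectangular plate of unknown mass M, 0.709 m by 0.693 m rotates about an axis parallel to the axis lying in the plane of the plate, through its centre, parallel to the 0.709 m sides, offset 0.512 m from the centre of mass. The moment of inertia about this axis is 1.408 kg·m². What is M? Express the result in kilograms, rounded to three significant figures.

I = I_cm + Md² = (1/12)Mb² + Md² = M·[0.0833333·(0.693)² + (0.512)²] = M·0.30216.
So M = 1.408 / 0.30216 = 4.6597 kg.

4.66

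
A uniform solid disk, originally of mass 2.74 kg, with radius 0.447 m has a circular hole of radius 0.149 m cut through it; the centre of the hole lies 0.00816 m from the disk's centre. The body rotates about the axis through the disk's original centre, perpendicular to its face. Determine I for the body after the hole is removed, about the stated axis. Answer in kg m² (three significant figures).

Unpierced body about its centre: I₀ = (1/2)MR² = (1/2)(2.74)(0.447)² = 0.27374 kg m².
The removed disk has mass m = M·(r/R)² = (2.74)(0.149/0.447)² = 0.30444 kg (same uniform areal density).
Its moment of inertia about the rotation axis (parallel-axis theorem): I_hole = (1/2)mr² + md² = (1/2)(0.30444)(0.149)² + (0.30444)(0.00816)² = 0.0033998 kg m².
Treating the hole as negative mass, I = I₀ − I_hole = 0.27374 − 0.0033998 = 0.27034 kg m².

0.270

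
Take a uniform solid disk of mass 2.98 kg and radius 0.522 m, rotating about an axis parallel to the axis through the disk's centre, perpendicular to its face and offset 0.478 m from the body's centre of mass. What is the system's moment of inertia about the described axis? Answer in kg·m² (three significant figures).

I_cm = (1/2)MR² = (1/2)(2.98)(0.522)² = 0.406 kg·m²; centre at d = 0.478 m, so I = I_cm + Md² gives I = 0.406 + (2.98)(0.478)² = 1.0869 kg·m².

1.09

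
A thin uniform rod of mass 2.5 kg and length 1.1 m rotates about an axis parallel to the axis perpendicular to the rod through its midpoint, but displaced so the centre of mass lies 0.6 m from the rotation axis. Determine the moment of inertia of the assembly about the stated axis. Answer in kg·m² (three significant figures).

1.15

I_cm = (1/12)ML² = (1/12)(2.5)(1.1)² = 0.25208 kg·m²; centre at d = 0.6 m, so I = I_cm + Md² gives I = 0.25208 + (2.5)(0.6)² = 1.1521 kg·m².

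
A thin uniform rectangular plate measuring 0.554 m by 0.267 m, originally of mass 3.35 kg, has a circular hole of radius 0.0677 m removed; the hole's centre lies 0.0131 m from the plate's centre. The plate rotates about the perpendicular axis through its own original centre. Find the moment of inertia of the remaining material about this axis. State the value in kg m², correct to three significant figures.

0.105

Unpierced body about its centre: I₀ = (1/12)M(a²+b²) = (1/12)(3.35)[(0.554)² + (0.267)²] = 0.10558 kg m².
The removed disk has mass m = M·πr²/(ab) = (3.35)·π(0.0677)²/(0.554·0.267) = 0.3261 kg (same uniform areal density).
Its moment of inertia about the rotation axis (parallel-axis theorem): I_hole = (1/2)mr² + md² = (1/2)(0.3261)(0.0677)² + (0.3261)(0.0131)² = 0.00080327 kg m².
Treating the hole as negative mass, I = I₀ − I_hole = 0.10558 − 0.00080327 = 0.10478 kg m².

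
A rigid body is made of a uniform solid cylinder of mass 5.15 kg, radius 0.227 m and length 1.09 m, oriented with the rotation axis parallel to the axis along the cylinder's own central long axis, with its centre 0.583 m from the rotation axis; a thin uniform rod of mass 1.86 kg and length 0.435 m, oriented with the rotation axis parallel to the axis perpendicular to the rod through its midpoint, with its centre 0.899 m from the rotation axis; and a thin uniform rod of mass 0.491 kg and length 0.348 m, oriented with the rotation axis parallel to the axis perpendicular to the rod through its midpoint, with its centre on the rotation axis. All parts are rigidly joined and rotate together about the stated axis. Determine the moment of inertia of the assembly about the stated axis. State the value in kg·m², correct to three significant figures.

Solid cylinder: I_cm = (1/2)MR² = (1/2)(5.15)(0.227)² = 0.13269 kg·m²; centre at d = 0.583 m, so the parallel axis theorem gives I = 0.13269 + (5.15)(0.583)² = 1.8831 kg·m².
Thin rod: I_cm = (1/12)ML² = (1/12)(1.86)(0.435)² = 0.02933 kg·m²; centre at d = 0.899 m, so the parallel axis theorem gives I = 0.02933 + (1.86)(0.899)² = 1.5326 kg·m².
Thin rod: I_cm = (1/12)ML² = (1/12)(0.491)(0.348)² = 0.0049552 kg·m²; axis through the centre, so I = 0.0049552 kg·m².
Total I = 1.8831 + 1.5326 + 0.0049552 = 3.4207 kg·m².

3.42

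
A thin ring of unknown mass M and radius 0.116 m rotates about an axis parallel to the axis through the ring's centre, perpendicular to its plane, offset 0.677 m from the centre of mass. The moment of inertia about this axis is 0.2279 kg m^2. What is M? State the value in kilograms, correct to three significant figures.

I = I_cm + Md² = MR² + Md² = M·[1·(0.116)² + (0.677)²] = M·0.47179.
So M = 0.2279 / 0.47179 = 0.48306 kg.

0.483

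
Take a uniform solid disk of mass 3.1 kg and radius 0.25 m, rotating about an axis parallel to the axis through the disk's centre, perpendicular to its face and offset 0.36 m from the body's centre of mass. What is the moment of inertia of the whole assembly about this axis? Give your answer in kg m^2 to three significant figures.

I_cm = (1/2)MR² = (1/2)(3.1)(0.25)² = 0.096875 kg m^2; centre at d = 0.36 m, so the parallel axis theorem gives I = 0.096875 + (3.1)(0.36)² = 0.49863 kg m^2.

0.499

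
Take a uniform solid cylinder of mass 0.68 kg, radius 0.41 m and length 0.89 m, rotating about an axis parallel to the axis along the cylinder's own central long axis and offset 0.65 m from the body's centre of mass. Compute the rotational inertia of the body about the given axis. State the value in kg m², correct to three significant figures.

0.344

I_cm = (1/2)MR² = (1/2)(0.68)(0.41)² = 0.057154 kg m²; centre at d = 0.65 m, so the parallel axis theorem gives I = 0.057154 + (0.68)(0.65)² = 0.34445 kg m².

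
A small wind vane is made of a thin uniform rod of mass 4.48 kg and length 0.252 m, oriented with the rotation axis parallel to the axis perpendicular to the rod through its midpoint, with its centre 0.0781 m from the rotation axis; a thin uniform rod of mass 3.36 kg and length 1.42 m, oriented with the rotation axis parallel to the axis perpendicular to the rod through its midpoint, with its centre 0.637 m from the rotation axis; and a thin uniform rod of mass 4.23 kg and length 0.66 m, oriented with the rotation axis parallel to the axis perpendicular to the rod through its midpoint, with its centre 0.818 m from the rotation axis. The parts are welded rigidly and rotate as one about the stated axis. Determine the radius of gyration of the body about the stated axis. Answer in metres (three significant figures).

0.641

Thin rod: I_cm = (1/12)ML² = (1/12)(4.48)(0.252)² = 0.023708 kg m^2; centre at d = 0.0781 m, so the parallel axis theorem gives I = 0.023708 + (4.48)(0.0781)² = 0.051034 kg m^2.
Thin rod: I_cm = (1/12)ML² = (1/12)(3.36)(1.42)² = 0.56459 kg m^2; centre at d = 0.637 m, so the parallel axis theorem gives I = 0.56459 + (3.36)(0.637)² = 1.928 kg m^2.
Thin rod: I_cm = (1/12)ML² = (1/12)(4.23)(0.66)² = 0.15355 kg m^2; centre at d = 0.818 m, so the parallel axis theorem gives I = 0.15355 + (4.23)(0.818)² = 2.9839 kg m^2.
Total I = 4.963 kg m^2; total mass M = 12.07 kg.
k = √(I/M) = √(4.963/12.07) = 0.64123 m.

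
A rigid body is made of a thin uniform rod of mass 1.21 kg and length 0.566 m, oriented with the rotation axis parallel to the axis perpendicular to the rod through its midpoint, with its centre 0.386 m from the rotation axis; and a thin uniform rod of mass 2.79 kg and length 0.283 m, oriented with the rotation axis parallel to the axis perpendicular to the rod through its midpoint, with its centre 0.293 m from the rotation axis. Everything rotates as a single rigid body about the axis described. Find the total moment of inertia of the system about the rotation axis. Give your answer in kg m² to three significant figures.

Thin rod: I_cm = (1/12)ML² = (1/12)(1.21)(0.566)² = 0.032303 kg m²; centre at d = 0.386 m, so I = I_cm + Md² gives I = 0.032303 + (1.21)(0.386)² = 0.21259 kg m².
Thin rod: I_cm = (1/12)ML² = (1/12)(2.79)(0.283)² = 0.018621 kg m²; centre at d = 0.293 m, so I = I_cm + Md² gives I = 0.018621 + (2.79)(0.293)² = 0.25814 kg m².
Total I = 0.21259 + 0.25814 = 0.47073 kg m².

0.471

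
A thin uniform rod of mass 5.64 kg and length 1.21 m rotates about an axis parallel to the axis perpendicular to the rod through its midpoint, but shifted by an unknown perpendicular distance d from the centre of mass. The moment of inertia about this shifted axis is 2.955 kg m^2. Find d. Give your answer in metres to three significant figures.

0.634

About the centre-of-mass axis, I_cm = (1/12)ML² = (1/12)(5.64)(1.21)² = 0.68813 kg m^2.
Parallel axis theorem: I = I_cm + Md², so Md² = 2.955 − 0.68813 = 2.2669 kg m^2.
d = √(2.2669 / 5.64) = 0.63398 m.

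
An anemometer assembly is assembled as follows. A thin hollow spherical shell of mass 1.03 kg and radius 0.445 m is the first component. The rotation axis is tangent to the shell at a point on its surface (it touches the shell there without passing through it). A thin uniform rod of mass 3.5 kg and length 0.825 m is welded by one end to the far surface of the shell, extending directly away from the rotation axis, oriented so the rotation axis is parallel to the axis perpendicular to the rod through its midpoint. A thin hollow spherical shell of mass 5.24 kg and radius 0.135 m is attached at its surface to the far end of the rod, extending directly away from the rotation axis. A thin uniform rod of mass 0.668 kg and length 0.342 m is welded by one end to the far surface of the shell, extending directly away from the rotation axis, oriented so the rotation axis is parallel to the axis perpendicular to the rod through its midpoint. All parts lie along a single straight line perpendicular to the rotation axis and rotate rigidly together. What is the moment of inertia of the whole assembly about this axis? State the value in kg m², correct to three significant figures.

27.6

Spherical shell: I_cm = (2/3)MR² = (2/3)(1.03)(0.445)² = 0.13598 kg m²; centre at d = 0.445 m, so the parallel axis theorem gives I = 0.13598 + (1.03)(0.445)² = 0.33994 kg m².
Thin rod: I_cm = (1/12)ML² = (1/12)(3.5)(0.825)² = 0.19852 kg m²; centre at d = 0.445 + 0.445 + 0.4125 = 1.3025 m, so the parallel axis theorem gives I = 0.19852 + (3.5)(1.3025)² = 6.1363 kg m².
Spherical shell: I_cm = (2/3)MR² = (2/3)(5.24)(0.135)² = 0.063666 kg m²; centre at d = 0.445 + 0.445 + 0.4125 + 0.4125 + 0.135 = 1.85 m, so the parallel axis theorem gives I = 0.063666 + (5.24)(1.85)² = 17.998 kg m².
Thin rod: I_cm = (1/12)ML² = (1/12)(0.668)(0.342)² = 0.006511 kg m²; centre at d = 0.445 + 0.445 + 0.4125 + 0.4125 + 0.135 + 0.135 + 0.171 = 2.156 m, so the parallel axis theorem gives I = 0.006511 + (0.668)(2.156)² = 3.1116 kg m².
Total I = 0.33994 + 6.1363 + 17.998 + 3.1116 = 27.585 kg m².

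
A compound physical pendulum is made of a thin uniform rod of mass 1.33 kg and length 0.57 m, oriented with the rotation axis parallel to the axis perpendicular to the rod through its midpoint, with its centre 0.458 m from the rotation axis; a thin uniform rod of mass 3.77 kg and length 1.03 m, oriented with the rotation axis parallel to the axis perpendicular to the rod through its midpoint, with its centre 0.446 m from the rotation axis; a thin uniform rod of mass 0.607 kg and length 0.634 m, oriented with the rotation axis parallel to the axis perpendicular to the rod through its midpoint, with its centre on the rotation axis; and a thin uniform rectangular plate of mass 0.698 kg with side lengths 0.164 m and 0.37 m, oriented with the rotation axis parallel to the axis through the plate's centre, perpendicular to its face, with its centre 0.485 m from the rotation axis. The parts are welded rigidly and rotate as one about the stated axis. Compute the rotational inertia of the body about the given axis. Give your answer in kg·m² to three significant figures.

Thin rod: I_cm = (1/12)ML² = (1/12)(1.33)(0.57)² = 0.03601 kg·m²; centre at d = 0.458 m, so I = I_cm + Md² gives I = 0.03601 + (1.33)(0.458)² = 0.315 kg·m².
Thin rod: I_cm = (1/12)ML² = (1/12)(3.77)(1.03)² = 0.3333 kg·m²; centre at d = 0.446 m, so I = I_cm + Md² gives I = 0.3333 + (3.77)(0.446)² = 1.0832 kg·m².
Thin rod: I_cm = (1/12)ML² = (1/12)(0.607)(0.634)² = 0.020332 kg·m²; axis through the centre, so I = 0.020332 kg·m².
Rectangular plate: I_cm = (1/12)M(a²+b²) = (1/12)(0.698)[(0.164)² + (0.37)²] = 0.0095275 kg·m²; centre at d = 0.485 m, so I = I_cm + Md² gives I = 0.0095275 + (0.698)(0.485)² = 0.17371 kg·m².
Total I = 0.315 + 1.0832 + 0.020332 + 0.17371 = 1.5923 kg·m².

1.59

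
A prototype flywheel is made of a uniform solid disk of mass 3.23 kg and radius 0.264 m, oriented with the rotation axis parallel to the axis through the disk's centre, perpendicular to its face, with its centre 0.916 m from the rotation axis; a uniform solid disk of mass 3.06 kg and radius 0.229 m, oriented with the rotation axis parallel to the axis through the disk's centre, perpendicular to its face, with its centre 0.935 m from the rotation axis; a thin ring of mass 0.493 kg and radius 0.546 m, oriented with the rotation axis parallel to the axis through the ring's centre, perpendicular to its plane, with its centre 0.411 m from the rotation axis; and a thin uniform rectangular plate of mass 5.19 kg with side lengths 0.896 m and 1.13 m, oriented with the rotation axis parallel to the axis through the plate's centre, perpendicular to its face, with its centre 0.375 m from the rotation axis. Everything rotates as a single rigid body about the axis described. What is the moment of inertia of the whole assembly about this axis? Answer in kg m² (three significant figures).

Solid disk: I_cm = (1/2)MR² = (1/2)(3.23)(0.264)² = 0.11256 kg m²; centre at d = 0.916 m, so the parallel axis theorem gives I = 0.11256 + (3.23)(0.916)² = 2.8227 kg m².
Solid disk: I_cm = (1/2)MR² = (1/2)(3.06)(0.229)² = 0.080235 kg m²; centre at d = 0.935 m, so the parallel axis theorem gives I = 0.080235 + (3.06)(0.935)² = 2.7554 kg m².
Thin ring: I_cm = MR² = (0.493)(0.546)² = 0.14697 kg m²; centre at d = 0.411 m, so the parallel axis theorem gives I = 0.14697 + (0.493)(0.411)² = 0.23025 kg m².
Rectangular plate: I_cm = (1/12)M(a²+b²) = (1/12)(5.19)[(0.896)² + (1.13)²] = 0.89948 kg m²; centre at d = 0.375 m, so the parallel axis theorem gives I = 0.89948 + (5.19)(0.375)² = 1.6293 kg m².
Total I = 2.8227 + 2.7554 + 0.23025 + 1.6293 = 7.4376 kg m².

7.44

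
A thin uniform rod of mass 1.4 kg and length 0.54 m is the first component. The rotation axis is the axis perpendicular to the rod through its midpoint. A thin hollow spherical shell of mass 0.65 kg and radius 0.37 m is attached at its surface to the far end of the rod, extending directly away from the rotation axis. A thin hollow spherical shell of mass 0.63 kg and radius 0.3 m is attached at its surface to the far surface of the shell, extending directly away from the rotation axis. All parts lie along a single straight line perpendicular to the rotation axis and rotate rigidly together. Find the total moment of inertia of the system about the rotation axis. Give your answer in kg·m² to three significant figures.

Thin rod: I_cm = (1/12)ML² = (1/12)(1.4)(0.54)² = 0.03402 kg·m²; axis through the centre, so I = 0.03402 kg·m².
Spherical shell: I_cm = (2/3)MR² = (2/3)(0.65)(0.37)² = 0.059323 kg·m²; centre at d = 0.27 + 0.37 = 0.64 m, so the parallel axis theorem gives I = 0.059323 + (0.65)(0.64)² = 0.32556 kg·m².
Spherical shell: I_cm = (2/3)MR² = (2/3)(0.63)(0.3)² = 0.0378 kg·m²; centre at d = 0.27 + 0.37 + 0.37 + 0.3 = 1.31 m, so the parallel axis theorem gives I = 0.0378 + (0.63)(1.31)² = 1.1189 kg·m².
Total I = 0.03402 + 0.32556 + 1.1189 = 1.4785 kg·m².

1.48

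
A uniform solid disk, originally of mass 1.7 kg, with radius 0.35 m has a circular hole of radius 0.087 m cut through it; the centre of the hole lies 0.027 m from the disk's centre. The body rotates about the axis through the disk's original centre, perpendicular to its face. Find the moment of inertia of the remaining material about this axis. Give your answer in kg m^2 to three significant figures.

0.104

Unpierced body about its centre: I₀ = (1/2)MR² = (1/2)(1.7)(0.35)² = 0.10412 kg m^2.
The removed disk has mass m = M·(r/R)² = (1.7)(0.087/0.35)² = 0.10504 kg (same uniform areal density).
Its moment of inertia about the rotation axis (parallel-axis theorem): I_hole = (1/2)mr² + md² = (1/2)(0.10504)(0.087)² + (0.10504)(0.027)² = 0.00047409 kg m^2.
Treating the hole as negative mass, I = I₀ − I_hole = 0.10412 − 0.00047409 = 0.10365 kg m^2.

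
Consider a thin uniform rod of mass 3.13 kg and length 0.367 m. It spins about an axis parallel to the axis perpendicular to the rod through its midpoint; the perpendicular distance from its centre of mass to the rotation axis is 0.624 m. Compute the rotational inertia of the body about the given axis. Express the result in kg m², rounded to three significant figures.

1.25

I_cm = (1/12)ML² = (1/12)(3.13)(0.367)² = 0.035131 kg m²; centre at d = 0.624 m, so I = I_cm + Md² gives I = 0.035131 + (3.13)(0.624)² = 1.2539 kg m².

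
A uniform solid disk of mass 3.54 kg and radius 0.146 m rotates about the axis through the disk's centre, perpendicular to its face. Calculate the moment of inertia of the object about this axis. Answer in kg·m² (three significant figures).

I_cm = (1/2)MR² = (1/2)(3.54)(0.146)² = 0.037729 kg·m²; axis through the centre, so I = 0.037729 kg·m².

0.0377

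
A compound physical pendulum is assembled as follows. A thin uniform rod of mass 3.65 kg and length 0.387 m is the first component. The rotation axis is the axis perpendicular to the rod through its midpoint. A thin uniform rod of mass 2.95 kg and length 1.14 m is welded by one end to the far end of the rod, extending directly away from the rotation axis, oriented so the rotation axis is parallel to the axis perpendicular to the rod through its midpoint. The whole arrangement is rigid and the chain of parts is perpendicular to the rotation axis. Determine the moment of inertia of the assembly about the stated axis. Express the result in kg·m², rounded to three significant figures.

2.08

Thin rod: I_cm = (1/12)ML² = (1/12)(3.65)(0.387)² = 0.045555 kg·m²; axis through the centre, so I = 0.045555 kg·m².
Thin rod: I_cm = (1/12)ML² = (1/12)(2.95)(1.14)² = 0.31948 kg·m²; centre at d = 0.1935 + 0.57 = 0.7635 m, so I = I_cm + Md² gives I = 0.31948 + (2.95)(0.7635)² = 2.0391 kg·m².
Total I = 0.045555 + 2.0391 = 2.0847 kg·m².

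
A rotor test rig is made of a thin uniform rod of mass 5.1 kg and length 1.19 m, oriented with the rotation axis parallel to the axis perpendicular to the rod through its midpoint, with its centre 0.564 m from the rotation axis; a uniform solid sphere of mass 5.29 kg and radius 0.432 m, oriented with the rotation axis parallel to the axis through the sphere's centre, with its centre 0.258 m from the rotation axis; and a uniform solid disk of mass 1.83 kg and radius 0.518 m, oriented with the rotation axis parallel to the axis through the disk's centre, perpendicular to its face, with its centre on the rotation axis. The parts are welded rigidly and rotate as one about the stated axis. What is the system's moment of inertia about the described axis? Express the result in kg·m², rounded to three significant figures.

Thin rod: I_cm = (1/12)ML² = (1/12)(5.1)(1.19)² = 0.60184 kg·m²; centre at d = 0.564 m, so the parallel axis theorem gives I = 0.60184 + (5.1)(0.564)² = 2.2241 kg·m².
Solid sphere: I_cm = (2/5)MR² = (2/5)(5.29)(0.432)² = 0.3949 kg·m²; centre at d = 0.258 m, so the parallel axis theorem gives I = 0.3949 + (5.29)(0.258)² = 0.74702 kg·m².
Solid disk: I_cm = (1/2)MR² = (1/2)(1.83)(0.518)² = 0.24552 kg·m²; axis through the centre, so I = 0.24552 kg·m².
Total I = 2.2241 + 0.74702 + 0.24552 = 3.2167 kg·m².

3.22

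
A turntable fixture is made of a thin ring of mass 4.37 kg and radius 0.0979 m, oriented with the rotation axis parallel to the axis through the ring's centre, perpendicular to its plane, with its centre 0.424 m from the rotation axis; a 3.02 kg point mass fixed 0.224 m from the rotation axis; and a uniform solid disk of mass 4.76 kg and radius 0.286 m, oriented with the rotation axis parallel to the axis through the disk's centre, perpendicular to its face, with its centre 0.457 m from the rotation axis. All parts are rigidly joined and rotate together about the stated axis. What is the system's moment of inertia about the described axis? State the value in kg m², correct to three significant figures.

2.17

Thin ring: I_cm = MR² = (4.37)(0.0979)² = 0.041884 kg m²; centre at d = 0.424 m, so the parallel axis theorem gives I = 0.041884 + (4.37)(0.424)² = 0.8275 kg m².
Point mass: I_cm = 0; centre at d = 0.224 m, so the parallel axis theorem gives I = 0 + (3.02)(0.224)² = 0.15153 kg m².
Solid disk: I_cm = (1/2)MR² = (1/2)(4.76)(0.286)² = 0.19467 kg m²; centre at d = 0.457 m, so the parallel axis theorem gives I = 0.19467 + (4.76)(0.457)² = 1.1888 kg m².
Total I = 0.8275 + 0.15153 + 1.1888 = 2.1678 kg m².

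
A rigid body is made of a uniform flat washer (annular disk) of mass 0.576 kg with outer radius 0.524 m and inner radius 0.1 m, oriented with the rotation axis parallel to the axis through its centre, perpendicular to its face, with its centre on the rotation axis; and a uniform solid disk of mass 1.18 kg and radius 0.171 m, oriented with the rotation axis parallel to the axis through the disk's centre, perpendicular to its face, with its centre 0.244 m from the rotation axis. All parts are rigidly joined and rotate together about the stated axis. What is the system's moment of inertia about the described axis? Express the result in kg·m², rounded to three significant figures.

Annular disk: I_cm = (1/2)M(R²+r²) = (1/2)(0.576)[(0.524)² + (0.1)²] = 0.081958 kg·m²; axis through the centre, so I = 0.081958 kg·m².
Solid disk: I_cm = (1/2)MR² = (1/2)(1.18)(0.171)² = 0.017252 kg·m²; centre at d = 0.244 m, so I = I_cm + Md² gives I = 0.017252 + (1.18)(0.244)² = 0.087505 kg·m².
Total I = 0.081958 + 0.087505 = 0.16946 kg·m².

0.169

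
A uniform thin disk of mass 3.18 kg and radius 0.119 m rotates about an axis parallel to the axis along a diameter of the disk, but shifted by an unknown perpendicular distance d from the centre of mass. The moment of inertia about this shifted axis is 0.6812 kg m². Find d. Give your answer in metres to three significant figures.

About the centre-of-mass axis, I_cm = (1/4)MR² = (1/4)(3.18)(0.119)² = 0.011258 kg m².
Parallel axis theorem: I = I_cm + Md², so Md² = 0.6812 − 0.011258 = 0.66994 kg m².
d = √(0.66994 / 3.18) = 0.45899 m.

0.459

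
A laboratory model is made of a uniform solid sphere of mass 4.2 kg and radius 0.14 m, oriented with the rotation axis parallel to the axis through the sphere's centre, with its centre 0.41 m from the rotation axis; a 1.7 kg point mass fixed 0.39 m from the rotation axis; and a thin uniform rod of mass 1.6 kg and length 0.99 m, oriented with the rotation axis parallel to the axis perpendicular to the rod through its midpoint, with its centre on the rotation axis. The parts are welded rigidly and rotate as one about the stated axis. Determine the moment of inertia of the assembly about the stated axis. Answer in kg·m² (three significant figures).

Solid sphere: I_cm = (2/5)MR² = (2/5)(4.2)(0.14)² = 0.032928 kg·m²; centre at d = 0.41 m, so the parallel axis theorem gives I = 0.032928 + (4.2)(0.41)² = 0.73895 kg·m².
Point mass: I_cm = 0; centre at d = 0.39 m, so the parallel axis theorem gives I = 0 + (1.7)(0.39)² = 0.25857 kg·m².
Thin rod: I_cm = (1/12)ML² = (1/12)(1.6)(0.99)² = 0.13068 kg·m²; axis through the centre, so I = 0.13068 kg·m².
Total I = 0.73895 + 0.25857 + 0.13068 = 1.1282 kg·m².

1.13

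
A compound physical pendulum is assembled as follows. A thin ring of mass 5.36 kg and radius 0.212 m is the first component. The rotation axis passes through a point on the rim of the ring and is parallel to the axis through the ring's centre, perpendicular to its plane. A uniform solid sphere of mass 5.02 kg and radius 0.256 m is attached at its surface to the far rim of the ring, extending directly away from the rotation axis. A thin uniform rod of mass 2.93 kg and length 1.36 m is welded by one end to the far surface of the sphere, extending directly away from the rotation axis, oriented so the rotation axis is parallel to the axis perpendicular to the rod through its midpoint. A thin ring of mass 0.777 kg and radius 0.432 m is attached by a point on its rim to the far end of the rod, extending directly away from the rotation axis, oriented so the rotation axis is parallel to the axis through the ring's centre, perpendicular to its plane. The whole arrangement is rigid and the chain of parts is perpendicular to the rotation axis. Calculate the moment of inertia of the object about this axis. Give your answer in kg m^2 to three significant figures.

17.0

Thin ring: I_cm = MR² = (5.36)(0.212)² = 0.2409 kg m^2; centre at d = 0.212 m, so I = I_cm + Md² gives I = 0.2409 + (5.36)(0.212)² = 0.4818 kg m^2.
Solid sphere: I_cm = (2/5)MR² = (2/5)(5.02)(0.256)² = 0.1316 kg m^2; centre at d = 0.212 + 0.212 + 0.256 = 0.68 m, so I = I_cm + Md² gives I = 0.1316 + (5.02)(0.68)² = 2.4528 kg m^2.
Thin rod: I_cm = (1/12)ML² = (1/12)(2.93)(1.36)² = 0.45161 kg m^2; centre at d = 0.212 + 0.212 + 0.256 + 0.256 + 0.68 = 1.616 m, so I = I_cm + Md² gives I = 0.45161 + (2.93)(1.616)² = 8.1032 kg m^2.
Thin ring: I_cm = MR² = (0.777)(0.432)² = 0.14501 kg m^2; centre at d = 0.212 + 0.212 + 0.256 + 0.256 + 0.68 + 0.68 + 0.432 = 2.728 m, so I = I_cm + Md² gives I = 0.14501 + (0.777)(2.728)² = 5.9274 kg m^2.
Total I = 0.4818 + 2.4528 + 8.1032 + 5.9274 = 16.965 kg m^2.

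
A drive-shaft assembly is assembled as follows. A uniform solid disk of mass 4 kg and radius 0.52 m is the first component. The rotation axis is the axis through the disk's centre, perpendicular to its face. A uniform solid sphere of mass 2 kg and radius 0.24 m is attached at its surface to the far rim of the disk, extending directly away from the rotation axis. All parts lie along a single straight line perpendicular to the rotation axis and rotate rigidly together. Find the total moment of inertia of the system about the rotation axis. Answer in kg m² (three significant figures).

Solid disk: I_cm = (1/2)MR² = (1/2)(4)(0.52)² = 0.5408 kg m²; axis through the centre, so I = 0.5408 kg m².
Solid sphere: I_cm = (2/5)MR² = (2/5)(2)(0.24)² = 0.04608 kg m²; centre at d = 0.52 + 0.24 = 0.76 m, so the parallel axis theorem gives I = 0.04608 + (2)(0.76)² = 1.2013 kg m².
Total I = 0.5408 + 1.2013 = 1.7421 kg m².

1.74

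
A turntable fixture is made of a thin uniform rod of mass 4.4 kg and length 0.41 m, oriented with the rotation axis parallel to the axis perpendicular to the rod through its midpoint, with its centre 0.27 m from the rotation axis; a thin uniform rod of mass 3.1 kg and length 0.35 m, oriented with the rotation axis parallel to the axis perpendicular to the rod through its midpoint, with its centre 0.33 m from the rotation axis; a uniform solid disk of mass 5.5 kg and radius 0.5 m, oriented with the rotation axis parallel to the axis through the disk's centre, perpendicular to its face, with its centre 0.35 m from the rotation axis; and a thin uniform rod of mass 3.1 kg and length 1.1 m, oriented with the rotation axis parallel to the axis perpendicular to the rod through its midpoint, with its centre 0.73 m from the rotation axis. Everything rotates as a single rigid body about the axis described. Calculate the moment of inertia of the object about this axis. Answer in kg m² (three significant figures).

Thin rod: I_cm = (1/12)ML² = (1/12)(4.4)(0.41)² = 0.061637 kg m²; centre at d = 0.27 m, so the parallel axis theorem gives I = 0.061637 + (4.4)(0.27)² = 0.3824 kg m².
Thin rod: I_cm = (1/12)ML² = (1/12)(3.1)(0.35)² = 0.031646 kg m²; centre at d = 0.33 m, so the parallel axis theorem gives I = 0.031646 + (3.1)(0.33)² = 0.36924 kg m².
Solid disk: I_cm = (1/2)MR² = (1/2)(5.5)(0.5)² = 0.6875 kg m²; centre at d = 0.35 m, so the parallel axis theorem gives I = 0.6875 + (5.5)(0.35)² = 1.3613 kg m².
Thin rod: I_cm = (1/12)ML² = (1/12)(3.1)(1.1)² = 0.31258 kg m²; centre at d = 0.73 m, so the parallel axis theorem gives I = 0.31258 + (3.1)(0.73)² = 1.9646 kg m².
Total I = 0.3824 + 0.36924 + 1.3613 + 1.9646 = 4.0775 kg m².

4.08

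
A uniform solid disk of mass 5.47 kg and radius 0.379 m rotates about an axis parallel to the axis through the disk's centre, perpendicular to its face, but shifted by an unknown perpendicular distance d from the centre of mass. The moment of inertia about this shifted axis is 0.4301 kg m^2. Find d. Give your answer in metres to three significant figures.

About the centre-of-mass axis, I_cm = (1/2)MR² = (1/2)(5.47)(0.379)² = 0.39286 kg m^2.
Parallel axis theorem: I = I_cm + Md², so Md² = 0.4301 − 0.39286 = 0.037242 kg m^2.
d = √(0.037242 / 5.47) = 0.082513 m.

0.0825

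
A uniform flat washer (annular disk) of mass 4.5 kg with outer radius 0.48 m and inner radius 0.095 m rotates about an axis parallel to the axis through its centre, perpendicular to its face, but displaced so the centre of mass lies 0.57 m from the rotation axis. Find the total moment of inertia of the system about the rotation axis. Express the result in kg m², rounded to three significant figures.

I_cm = (1/2)M(R²+r²) = (1/2)(4.5)[(0.48)² + (0.095)²] = 0.53871 kg m²; centre at d = 0.57 m, so the parallel axis theorem gives I = 0.53871 + (4.5)(0.57)² = 2.0008 kg m².

2.00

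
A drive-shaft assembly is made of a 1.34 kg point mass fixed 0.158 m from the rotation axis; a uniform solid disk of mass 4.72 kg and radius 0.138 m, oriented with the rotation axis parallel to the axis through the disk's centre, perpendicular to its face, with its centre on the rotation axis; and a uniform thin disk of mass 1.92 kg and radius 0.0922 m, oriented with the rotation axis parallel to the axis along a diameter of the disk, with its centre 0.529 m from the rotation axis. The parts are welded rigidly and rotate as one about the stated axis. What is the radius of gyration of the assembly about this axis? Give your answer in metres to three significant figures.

0.279

Point mass: I_cm = 0; centre at d = 0.158 m, so the parallel axis theorem gives I = 0 + (1.34)(0.158)² = 0.033452 kg·m².
Solid disk: I_cm = (1/2)MR² = (1/2)(4.72)(0.138)² = 0.044944 kg·m²; axis through the centre, so I = 0.044944 kg·m².
Thin disk: I_cm = (1/4)MR² = (1/4)(1.92)(0.0922)² = 0.0040804 kg·m²; centre at d = 0.529 m, so the parallel axis theorem gives I = 0.0040804 + (1.92)(0.529)² = 0.54138 kg·m².
Total I = 0.61977 kg·m²; total mass M = 7.98 kg.
k = √(I/M) = √(0.61977/7.98) = 0.27869 m.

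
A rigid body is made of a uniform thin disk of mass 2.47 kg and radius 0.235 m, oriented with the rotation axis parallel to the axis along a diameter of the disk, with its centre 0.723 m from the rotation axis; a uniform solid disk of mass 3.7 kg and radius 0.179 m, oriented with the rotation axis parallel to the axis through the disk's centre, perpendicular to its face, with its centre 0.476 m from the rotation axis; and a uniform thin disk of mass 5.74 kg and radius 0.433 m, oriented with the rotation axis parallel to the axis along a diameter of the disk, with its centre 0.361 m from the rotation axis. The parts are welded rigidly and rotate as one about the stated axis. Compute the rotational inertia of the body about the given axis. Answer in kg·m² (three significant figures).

3.24

Thin disk: I_cm = (1/4)MR² = (1/4)(2.47)(0.235)² = 0.034101 kg·m²; centre at d = 0.723 m, so the parallel axis theorem gives I = 0.034101 + (2.47)(0.723)² = 1.3252 kg·m².
Solid disk: I_cm = (1/2)MR² = (1/2)(3.7)(0.179)² = 0.059276 kg·m²; centre at d = 0.476 m, so the parallel axis theorem gives I = 0.059276 + (3.7)(0.476)² = 0.89761 kg·m².
Thin disk: I_cm = (1/4)MR² = (1/4)(5.74)(0.433)² = 0.26905 kg·m²; centre at d = 0.361 m, so the parallel axis theorem gives I = 0.26905 + (5.74)(0.361)² = 1.0171 kg·m².
Total I = 1.3252 + 0.89761 + 1.0171 = 3.2399 kg·m².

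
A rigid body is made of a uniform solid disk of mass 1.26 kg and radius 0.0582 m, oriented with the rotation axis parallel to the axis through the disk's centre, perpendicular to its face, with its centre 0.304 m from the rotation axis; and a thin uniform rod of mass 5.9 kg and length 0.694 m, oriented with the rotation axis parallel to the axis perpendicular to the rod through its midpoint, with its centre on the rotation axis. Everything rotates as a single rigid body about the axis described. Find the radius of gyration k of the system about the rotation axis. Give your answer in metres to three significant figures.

Solid disk: I_cm = (1/2)MR² = (1/2)(1.26)(0.0582)² = 0.002134 kg m²; centre at d = 0.304 m, so the parallel axis theorem gives I = 0.002134 + (1.26)(0.304)² = 0.11858 kg m².
Thin rod: I_cm = (1/12)ML² = (1/12)(5.9)(0.694)² = 0.2368 kg m²; axis through the centre, so I = 0.2368 kg m².
Total I = 0.35538 kg m²; total mass M = 7.16 kg.
k = √(I/M) = √(0.35538/7.16) = 0.22279 m.

0.223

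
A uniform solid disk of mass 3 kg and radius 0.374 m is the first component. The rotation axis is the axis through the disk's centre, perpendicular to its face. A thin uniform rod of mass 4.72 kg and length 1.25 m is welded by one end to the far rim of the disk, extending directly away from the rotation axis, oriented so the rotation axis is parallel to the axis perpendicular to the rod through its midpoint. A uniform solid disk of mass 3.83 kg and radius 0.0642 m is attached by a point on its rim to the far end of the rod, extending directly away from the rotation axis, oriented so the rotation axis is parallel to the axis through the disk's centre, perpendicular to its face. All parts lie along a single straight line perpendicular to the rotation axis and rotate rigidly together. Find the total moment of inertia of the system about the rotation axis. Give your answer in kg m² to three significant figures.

16.5

Solid disk: I_cm = (1/2)MR² = (1/2)(3)(0.374)² = 0.20981 kg m²; axis through the centre, so I = 0.20981 kg m².
Thin rod: I_cm = (1/12)ML² = (1/12)(4.72)(1.25)² = 0.61458 kg m²; centre at d = 0.374 + 0.625 = 0.999 m, so the parallel axis theorem gives I = 0.61458 + (4.72)(0.999)² = 5.3251 kg m².
Solid disk: I_cm = (1/2)MR² = (1/2)(3.83)(0.0642)² = 0.0078929 kg m²; centre at d = 0.374 + 0.625 + 0.625 + 0.0642 = 1.6882 m, so the parallel axis theorem gives I = 0.0078929 + (3.83)(1.6882)² = 10.923 kg m².
Total I = 0.20981 + 5.3251 + 10.923 = 16.458 kg m².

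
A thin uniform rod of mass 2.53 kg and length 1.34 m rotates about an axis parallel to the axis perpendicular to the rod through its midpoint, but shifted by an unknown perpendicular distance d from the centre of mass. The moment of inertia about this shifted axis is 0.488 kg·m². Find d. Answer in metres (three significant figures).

About the centre-of-mass axis, I_cm = (1/12)ML² = (1/12)(2.53)(1.34)² = 0.37857 kg·m².
Parallel axis theorem: I = I_cm + Md², so Md² = 0.488 − 0.37857 = 0.10943 kg·m².
d = √(0.10943 / 2.53) = 0.20797 m.

0.208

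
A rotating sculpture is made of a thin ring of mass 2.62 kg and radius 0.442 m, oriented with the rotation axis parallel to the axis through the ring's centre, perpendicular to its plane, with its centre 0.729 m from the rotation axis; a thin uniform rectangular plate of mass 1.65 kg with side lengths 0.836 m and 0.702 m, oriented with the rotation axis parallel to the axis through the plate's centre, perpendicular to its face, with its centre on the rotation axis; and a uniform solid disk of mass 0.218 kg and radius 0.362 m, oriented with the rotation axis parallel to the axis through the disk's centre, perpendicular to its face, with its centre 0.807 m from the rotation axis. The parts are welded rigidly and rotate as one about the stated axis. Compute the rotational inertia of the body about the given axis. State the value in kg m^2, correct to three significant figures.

Thin ring: I_cm = MR² = (2.62)(0.442)² = 0.51185 kg m^2; centre at d = 0.729 m, so the parallel axis theorem gives I = 0.51185 + (2.62)(0.729)² = 1.9042 kg m^2.
Rectangular plate: I_cm = (1/12)M(a²+b²) = (1/12)(1.65)[(0.836)² + (0.702)²] = 0.16386 kg m^2; axis through the centre, so I = 0.16386 kg m^2.
Solid disk: I_cm = (1/2)MR² = (1/2)(0.218)(0.362)² = 0.014284 kg m^2; centre at d = 0.807 m, so the parallel axis theorem gives I = 0.014284 + (0.218)(0.807)² = 0.15626 kg m^2.
Total I = 1.9042 + 0.16386 + 0.15626 = 2.2243 kg m^2.

2.22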